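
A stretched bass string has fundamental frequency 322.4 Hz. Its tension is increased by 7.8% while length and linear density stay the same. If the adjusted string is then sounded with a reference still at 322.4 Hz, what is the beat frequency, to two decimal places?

For a string, f ∝ √T, so the new frequency is 322.4·√1.078 = 334.7375 Hz.
f_beat = |334.7375 − 322.4| = 12.34 Hz.

12.34 Hz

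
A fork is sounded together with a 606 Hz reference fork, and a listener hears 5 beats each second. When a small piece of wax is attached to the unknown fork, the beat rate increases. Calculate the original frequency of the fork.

601 Hz

|f − 606| = 5, so the fork was at either 601 Hz or 611 Hz.
Loading a fork with wax lowers its frequency; the adjustment lowers the fork's frequency.
The beat rate rose, so the adjustment moved the fork further from 606 Hz — it was already below the reference.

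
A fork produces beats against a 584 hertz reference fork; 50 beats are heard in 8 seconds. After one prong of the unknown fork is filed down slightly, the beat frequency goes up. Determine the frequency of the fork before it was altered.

Beat frequency = 50/8 = 6.25 Hz.
|f − 584| = 6.25, so the fork was at either 577.75 Hz or 590.25 Hz.
Filing a prong removes mass and raises the fork's frequency; the adjustment raises the fork's frequency.
The beat rate rose, so the adjustment moved the fork further from 584 Hz — it was already above the reference.

590.25 Hz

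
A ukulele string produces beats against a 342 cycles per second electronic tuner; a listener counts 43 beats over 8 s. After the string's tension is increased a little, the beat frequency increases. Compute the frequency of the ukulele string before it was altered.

347.375 Hz

Beat frequency = 43/8 = 5.375 Hz.
|f − 342| = 5.375, so the ukulele string was at either 336.625 Hz or 347.375 Hz.
Higher tension means higher frequency; the adjustment raises the ukulele string's frequency.
The beat rate rose, so the adjustment moved the ukulele string further from 342 Hz — it was already above the reference.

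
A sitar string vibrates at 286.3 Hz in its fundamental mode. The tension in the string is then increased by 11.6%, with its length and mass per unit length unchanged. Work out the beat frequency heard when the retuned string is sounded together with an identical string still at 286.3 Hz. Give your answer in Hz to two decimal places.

16.15 Hz

For a string, f ∝ √T, so the new frequency is 286.3·√1.116 = 302.4499 Hz.
f_beat = |302.4499 − 286.3| = 16.15 Hz.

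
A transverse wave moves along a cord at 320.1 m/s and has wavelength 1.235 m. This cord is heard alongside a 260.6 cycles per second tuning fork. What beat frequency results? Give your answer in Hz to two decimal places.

Source frequency f = v/λ = 320.1/1.235 = 259.1903 Hz.
f_beat = |259.1903 − 260.6| = 1.41 Hz.

1.41 Hz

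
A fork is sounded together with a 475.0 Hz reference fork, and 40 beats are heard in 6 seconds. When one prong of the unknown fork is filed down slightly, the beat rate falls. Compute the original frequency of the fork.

Beat frequency = 40/6 = 6.6667 Hz.
|f − 475.0| = 6.6667, so the fork was at either 468.3333 Hz or 481.6667 Hz.
Filing a prong removes mass and raises the fork's frequency; the adjustment raises the fork's frequency.
The beat rate fell, so the adjustment moved the fork toward 475.0 Hz — it must have started below the reference.

468.3333 Hz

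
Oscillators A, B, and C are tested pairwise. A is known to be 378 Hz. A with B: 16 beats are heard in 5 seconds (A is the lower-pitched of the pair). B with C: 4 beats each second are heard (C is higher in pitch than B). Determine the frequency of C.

385.2 Hz

A–B: Beat frequency = 16/5 = 3.2 Hz.
B is above A, so f_B = 378 + 3.2 = 381.2 Hz.
C is above B, so f_C = 381.2 + 4 = 385.2 Hz.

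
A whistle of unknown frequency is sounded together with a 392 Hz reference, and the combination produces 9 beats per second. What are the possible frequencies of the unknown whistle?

|f − 392| = 9, so f = 392 ± 9.

383 Hz or 401 Hz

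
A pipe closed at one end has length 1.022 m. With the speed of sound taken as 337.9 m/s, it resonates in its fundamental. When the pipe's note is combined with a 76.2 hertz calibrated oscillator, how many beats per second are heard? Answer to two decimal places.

6.46 Hz

Closed pipe (odd harmonics): f_n = n·v/(4L) = 1·337.9/(4·1.022) = 82.6566 Hz.
f_beat = |82.6566 − 76.2| = 6.46 Hz.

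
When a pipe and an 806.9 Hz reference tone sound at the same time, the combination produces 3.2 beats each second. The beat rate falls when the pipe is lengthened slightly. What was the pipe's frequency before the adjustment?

810.1 Hz

|f − 806.9| = 3.2, so the pipe was at either 803.7 Hz or 810.1 Hz.
A longer pipe has a lower fundamental; the adjustment lowers the pipe's frequency.
The beat rate fell, so the adjustment moved the pipe toward 806.9 Hz — it must have started above the reference.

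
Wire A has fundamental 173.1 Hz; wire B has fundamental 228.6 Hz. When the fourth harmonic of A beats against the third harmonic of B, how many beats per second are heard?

Fourth harmonic of the first: 4·173.1 = 692.4 Hz.
Third harmonic of the second: 3·228.6 = 685.8 Hz.
f_beat = |692.4 − 685.8| = 6.6 Hz.

6.6 Hz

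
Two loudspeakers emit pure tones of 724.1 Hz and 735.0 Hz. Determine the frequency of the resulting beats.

Beats arise from superposition of two nearby frequencies; the beat rate is |f₁ − f₂|.
|724.1 − 735.0| = 10.9 Hz.

10.9 Hz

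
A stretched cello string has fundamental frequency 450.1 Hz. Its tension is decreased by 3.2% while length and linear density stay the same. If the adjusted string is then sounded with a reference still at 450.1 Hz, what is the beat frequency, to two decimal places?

For a string, f ∝ √T, so the new frequency is 450.1·√0.968 = 442.8398 Hz.
f_beat = |442.8398 − 450.1| = 7.26 Hz.

7.26 Hz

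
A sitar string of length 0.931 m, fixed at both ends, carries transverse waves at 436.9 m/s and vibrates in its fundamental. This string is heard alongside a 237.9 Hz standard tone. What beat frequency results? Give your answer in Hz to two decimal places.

For a string fixed at both ends, f_n = n·v/(2L) = 1·436.9/(2·0.931) = 234.6402 Hz.
f_beat = |234.6402 − 237.9| = 3.26 Hz.

3.26 Hz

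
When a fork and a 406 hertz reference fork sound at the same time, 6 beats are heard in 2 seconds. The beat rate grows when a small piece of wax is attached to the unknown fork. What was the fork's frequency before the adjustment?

403 Hz

Beat frequency = 6/2 = 3 Hz.
|f − 406| = 3, so the fork was at either 403 Hz or 409 Hz.
Loading a fork with wax lowers its frequency; the adjustment lowers the fork's frequency.
The beat rate rose, so the adjustment moved the fork further from 406 Hz — it was already below the reference.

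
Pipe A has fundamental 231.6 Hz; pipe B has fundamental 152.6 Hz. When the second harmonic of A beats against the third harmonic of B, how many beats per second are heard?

5.4 Hz

Second harmonic of the first: 2·231.6 = 463.2 Hz.
Third harmonic of the second: 3·152.6 = 457.8 Hz.
f_beat = |463.2 − 457.8| = 5.4 Hz.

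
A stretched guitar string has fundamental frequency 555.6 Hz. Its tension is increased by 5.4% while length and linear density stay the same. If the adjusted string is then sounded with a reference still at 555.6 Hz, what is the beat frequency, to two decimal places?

14.80 Hz

For a string, f ∝ √T, so the new frequency is 555.6·√1.054 = 570.4040 Hz.
f_beat = |570.4040 − 555.6| = 14.80 Hz.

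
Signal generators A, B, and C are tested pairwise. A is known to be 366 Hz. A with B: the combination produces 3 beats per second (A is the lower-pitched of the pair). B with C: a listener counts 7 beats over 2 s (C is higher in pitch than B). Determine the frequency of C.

372.5 Hz

B is above A, so f_B = 366 + 3 = 369 Hz.
B–C: Beat frequency = 7/2 = 3.5 Hz.
C is above B, so f_C = 369 + 3.5 = 372.5 Hz.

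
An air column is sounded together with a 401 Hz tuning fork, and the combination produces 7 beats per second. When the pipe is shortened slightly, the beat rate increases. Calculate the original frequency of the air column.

|f − 401| = 7, so the air column was at either 394 Hz or 408 Hz.
A shorter pipe has a higher fundamental; the adjustment raises the air column's frequency.
The beat rate rose, so the adjustment moved the air column further from 401 Hz — it was already above the reference.

408 Hz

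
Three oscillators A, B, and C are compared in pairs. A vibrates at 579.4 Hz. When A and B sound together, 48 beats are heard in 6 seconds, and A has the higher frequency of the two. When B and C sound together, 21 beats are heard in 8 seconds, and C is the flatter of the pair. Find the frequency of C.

A–B: Beat frequency = 48/6 = 8 Hz.
B is below A, so f_B = 579.4 − 8 = 571.4 Hz.
B–C: Beat frequency = 21/8 = 2.625 Hz.
C is below B, so f_C = 571.4 − 2.625 = 568.775 Hz.

568.775 Hz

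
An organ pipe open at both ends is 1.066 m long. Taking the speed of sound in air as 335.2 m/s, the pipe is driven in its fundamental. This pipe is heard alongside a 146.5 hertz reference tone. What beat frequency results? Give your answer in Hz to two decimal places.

10.72 Hz

Open pipe: f_n = n·v/(2L) = 1·335.2/(2·1.066) = 157.2233 Hz.
f_beat = |157.2233 − 146.5| = 10.72 Hz.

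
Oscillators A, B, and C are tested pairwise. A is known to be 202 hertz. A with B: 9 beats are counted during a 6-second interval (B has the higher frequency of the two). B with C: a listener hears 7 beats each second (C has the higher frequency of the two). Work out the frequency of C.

210.5 Hz

A–B: Beat frequency = 9/6 = 1.5 Hz.
B is above A, so f_B = 202 + 1.5 = 203.5 Hz.
C is above B, so f_C = 203.5 + 7 = 210.5 Hz.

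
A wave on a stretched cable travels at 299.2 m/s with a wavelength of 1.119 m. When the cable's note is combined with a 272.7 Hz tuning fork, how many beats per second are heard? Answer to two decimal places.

Source frequency f = v/λ = 299.2/1.119 = 267.3816 Hz.
f_beat = |267.3816 − 272.7| = 5.32 Hz.

5.32 Hz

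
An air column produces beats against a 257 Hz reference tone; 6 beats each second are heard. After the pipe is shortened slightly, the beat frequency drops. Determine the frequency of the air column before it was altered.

|f − 257| = 6, so the air column was at either 251 Hz or 263 Hz.
A shorter pipe has a higher fundamental; the adjustment raises the air column's frequency.
The beat rate fell, so the adjustment moved the air column toward 257 Hz — it must have started below the reference.

251 Hz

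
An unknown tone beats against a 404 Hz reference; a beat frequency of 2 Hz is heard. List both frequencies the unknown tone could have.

402 Hz or 406 Hz

|f − 404| = 2, so f = 404 ± 2.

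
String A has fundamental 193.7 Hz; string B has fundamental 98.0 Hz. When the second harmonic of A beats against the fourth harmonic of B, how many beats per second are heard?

4.6 Hz

Second harmonic of the first: 2·193.7 = 387.4 Hz.
Fourth harmonic of the second: 4·98.0 = 392.0 Hz.
f_beat = |387.4 − 392.0| = 4.6 Hz.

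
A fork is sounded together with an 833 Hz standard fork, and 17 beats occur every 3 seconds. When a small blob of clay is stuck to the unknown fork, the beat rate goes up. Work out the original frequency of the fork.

827.3333 Hz

Beat frequency = 17/3 = 5.6667 Hz.
|f − 833| = 5.6667, so the fork was at either 827.3333 Hz or 838.6667 Hz.
Adding mass to a fork lowers its frequency; the adjustment lowers the fork's frequency.
The beat rate rose, so the adjustment moved the fork further from 833 Hz — it was already below the reference.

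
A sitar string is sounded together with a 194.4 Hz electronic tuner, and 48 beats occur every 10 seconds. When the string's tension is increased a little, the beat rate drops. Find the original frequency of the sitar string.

Beat frequency = 48/10 = 4.8 Hz.
|f − 194.4| = 4.8, so the sitar string was at either 189.6 Hz or 199.2 Hz.
Higher tension means higher frequency; the adjustment raises the sitar string's frequency.
The beat rate fell, so the adjustment moved the sitar string toward 194.4 Hz — it must have started below the reference.

189.6 Hz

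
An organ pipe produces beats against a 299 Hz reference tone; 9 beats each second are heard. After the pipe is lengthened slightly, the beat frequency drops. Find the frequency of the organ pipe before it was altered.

|f − 299| = 9, so the organ pipe was at either 290 Hz or 308 Hz.
A longer pipe has a lower fundamental; the adjustment lowers the organ pipe's frequency.
The beat rate fell, so the adjustment moved the organ pipe toward 299 Hz — it must have started above the reference.

308 Hz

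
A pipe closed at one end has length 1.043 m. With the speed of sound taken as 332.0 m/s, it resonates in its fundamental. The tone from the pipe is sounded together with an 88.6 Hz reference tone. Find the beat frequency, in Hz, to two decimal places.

9.02 Hz

Closed pipe (odd harmonics): f_n = n·v/(4L) = 1·332.0/(4·1.043) = 79.5781 Hz.
f_beat = |79.5781 − 88.6| = 9.02 Hz.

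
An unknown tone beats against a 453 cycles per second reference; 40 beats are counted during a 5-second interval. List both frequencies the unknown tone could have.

Beat frequency = 40/5 = 8 Hz.
|f − 453| = 8, so f = 453 ± 8.

445 Hz or 461 Hz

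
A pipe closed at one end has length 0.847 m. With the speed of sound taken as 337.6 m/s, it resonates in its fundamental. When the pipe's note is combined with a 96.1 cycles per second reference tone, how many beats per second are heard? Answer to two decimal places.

3.55 Hz

Closed pipe (odd harmonics): f_n = n·v/(4L) = 1·337.6/(4·0.847) = 99.6458 Hz.
f_beat = |99.6458 − 96.1| = 3.55 Hz.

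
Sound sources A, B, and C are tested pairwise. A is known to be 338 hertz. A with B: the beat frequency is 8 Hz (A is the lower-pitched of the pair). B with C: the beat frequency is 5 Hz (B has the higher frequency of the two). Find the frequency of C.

B is above A, so f_B = 338 + 8 = 346 Hz.
C is below B, so f_C = 346 − 5 = 341 Hz.

341 Hz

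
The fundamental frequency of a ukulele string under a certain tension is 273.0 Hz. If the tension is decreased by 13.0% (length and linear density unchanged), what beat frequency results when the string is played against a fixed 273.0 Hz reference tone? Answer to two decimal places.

For a string, f ∝ √T, so the new frequency is 273.0·√0.870 = 254.6374 Hz.
f_beat = |254.6374 − 273.0| = 18.36 Hz.

18.36 Hz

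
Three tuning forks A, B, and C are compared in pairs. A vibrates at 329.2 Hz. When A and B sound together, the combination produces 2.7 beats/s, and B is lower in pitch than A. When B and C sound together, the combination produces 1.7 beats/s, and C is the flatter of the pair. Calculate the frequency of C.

B is below A, so f_B = 329.2 − 2.7 = 326.5 Hz.
C is below B, so f_C = 326.5 − 1.7 = 324.8 Hz.

324.8 Hz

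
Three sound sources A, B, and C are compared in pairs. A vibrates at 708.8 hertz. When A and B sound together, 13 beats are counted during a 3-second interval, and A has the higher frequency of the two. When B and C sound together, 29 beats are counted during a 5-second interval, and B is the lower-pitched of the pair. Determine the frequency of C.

A–B: Beat frequency = 13/3 = 4.3333 Hz.
B is below A, so f_B = 708.8 − 4.3333 = 704.4667 Hz.
B–C: Beat frequency = 29/5 = 5.8 Hz.
C is above B, so f_C = 704.4667 + 5.8 = 710.2667 Hz.

710.2667 Hz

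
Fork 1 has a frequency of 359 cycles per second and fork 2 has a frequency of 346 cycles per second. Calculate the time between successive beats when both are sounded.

f_beat = |359 − 346| = 13 Hz.
Beat period T = 1 / f_beat = 1 / 13 s.

0.077 s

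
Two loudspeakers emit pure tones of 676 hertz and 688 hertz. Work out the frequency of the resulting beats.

The beat frequency equals the magnitude of the frequency difference.
|676 − 688| = 12 Hz.

12 Hz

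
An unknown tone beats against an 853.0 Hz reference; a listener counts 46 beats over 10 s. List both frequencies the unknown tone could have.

848.4 Hz or 857.6 Hz

Beat frequency = 46/10 = 4.6 Hz.
|f − 853.0| = 4.6, so f = 853.0 ± 4.6.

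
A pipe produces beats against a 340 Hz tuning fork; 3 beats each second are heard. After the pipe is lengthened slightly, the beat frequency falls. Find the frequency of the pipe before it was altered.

343 Hz

|f − 340| = 3, so the pipe was at either 337 Hz or 343 Hz.
A longer pipe has a lower fundamental; the adjustment lowers the pipe's frequency.
The beat rate fell, so the adjustment moved the pipe toward 340 Hz — it must have started above the reference.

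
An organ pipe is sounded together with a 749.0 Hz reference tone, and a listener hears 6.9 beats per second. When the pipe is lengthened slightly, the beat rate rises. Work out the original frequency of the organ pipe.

742.1 Hz

|f − 749.0| = 6.9, so the organ pipe was at either 742.1 Hz or 755.9 Hz.
A longer pipe has a lower fundamental; the adjustment lowers the organ pipe's frequency.
The beat rate rose, so the adjustment moved the organ pipe further from 749.0 Hz — it was already below the reference.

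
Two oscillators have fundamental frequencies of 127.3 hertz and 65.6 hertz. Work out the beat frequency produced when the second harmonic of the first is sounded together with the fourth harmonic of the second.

7.8 Hz

Second harmonic of the first: 2·127.3 = 254.6 Hz.
Fourth harmonic of the second: 4·65.6 = 262.4 Hz.
f_beat = |254.6 − 262.4| = 7.8 Hz.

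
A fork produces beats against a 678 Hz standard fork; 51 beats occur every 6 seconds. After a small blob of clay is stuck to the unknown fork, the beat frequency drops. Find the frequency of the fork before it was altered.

686.5 Hz

Beat frequency = 51/6 = 8.5 Hz.
|f − 678| = 8.5, so the fork was at either 669.5 Hz or 686.5 Hz.
Adding mass to a fork lowers its frequency; the adjustment lowers the fork's frequency.
The beat rate fell, so the adjustment moved the fork toward 678 Hz — it must have started above the reference.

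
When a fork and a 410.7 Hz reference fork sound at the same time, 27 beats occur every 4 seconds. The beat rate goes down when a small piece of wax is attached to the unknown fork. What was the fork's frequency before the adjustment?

417.45 Hz

Beat frequency = 27/4 = 6.75 Hz.
|f − 410.7| = 6.75, so the fork was at either 403.95 Hz or 417.45 Hz.
Loading a fork with wax lowers its frequency; the adjustment lowers the fork's frequency.
The beat rate fell, so the adjustment moved the fork toward 410.7 Hz — it must have started above the reference.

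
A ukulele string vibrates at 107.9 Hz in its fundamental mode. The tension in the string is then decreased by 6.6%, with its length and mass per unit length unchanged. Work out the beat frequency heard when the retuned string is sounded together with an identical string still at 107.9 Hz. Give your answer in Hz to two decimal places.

For a string, f ∝ √T, so the new frequency is 107.9·√0.934 = 104.2785 Hz.
f_beat = |104.2785 − 107.9| = 3.62 Hz.

3.62 Hz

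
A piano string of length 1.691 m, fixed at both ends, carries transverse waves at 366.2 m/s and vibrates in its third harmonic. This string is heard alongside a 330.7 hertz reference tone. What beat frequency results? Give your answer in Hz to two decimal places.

5.86 Hz

For a string fixed at both ends, f_n = n·v/(2L) = 3·366.2/(2·1.691) = 324.8374 Hz.
f_beat = |324.8374 − 330.7| = 5.86 Hz.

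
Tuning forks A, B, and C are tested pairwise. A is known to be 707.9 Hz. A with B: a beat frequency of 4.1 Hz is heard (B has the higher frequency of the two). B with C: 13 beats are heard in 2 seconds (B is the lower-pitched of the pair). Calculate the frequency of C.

718.5 Hz

B is above A, so f_B = 707.9 + 4.1 = 712 Hz.
B–C: Beat frequency = 13/2 = 6.5 Hz.
C is above B, so f_C = 712 + 6.5 = 718.5 Hz.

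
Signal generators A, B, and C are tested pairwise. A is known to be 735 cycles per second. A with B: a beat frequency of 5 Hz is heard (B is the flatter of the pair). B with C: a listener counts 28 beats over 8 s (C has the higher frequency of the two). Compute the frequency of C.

733.5 Hz

B is below A, so f_B = 735 − 5 = 730 Hz.
B–C: Beat frequency = 28/8 = 3.5 Hz.
C is above B, so f_C = 730 + 3.5 = 733.5 Hz.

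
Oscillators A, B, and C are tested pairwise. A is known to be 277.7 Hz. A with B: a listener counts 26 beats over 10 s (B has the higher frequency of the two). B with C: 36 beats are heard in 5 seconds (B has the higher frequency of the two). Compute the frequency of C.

273.1 Hz

A–B: Beat frequency = 26/10 = 2.6 Hz.
B is above A, so f_B = 277.7 + 2.6 = 280.3 Hz.
B–C: Beat frequency = 36/5 = 7.2 Hz.
C is below B, so f_C = 280.3 − 7.2 = 273.1 Hz.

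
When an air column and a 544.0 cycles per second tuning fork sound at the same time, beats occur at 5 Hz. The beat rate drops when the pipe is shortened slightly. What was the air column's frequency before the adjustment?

539 Hz

|f − 544.0| = 5, so the air column was at either 539 Hz or 549 Hz.
A shorter pipe has a higher fundamental; the adjustment raises the air column's frequency.
The beat rate fell, so the adjustment moved the air column toward 544.0 Hz — it must have started below the reference.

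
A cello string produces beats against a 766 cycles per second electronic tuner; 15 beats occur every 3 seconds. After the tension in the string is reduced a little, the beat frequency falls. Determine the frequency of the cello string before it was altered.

Beat frequency = 15/3 = 5 Hz.
|f − 766| = 5, so the cello string was at either 761 Hz or 771 Hz.
Lower tension means lower frequency; the adjustment lowers the cello string's frequency.
The beat rate fell, so the adjustment moved the cello string toward 766 Hz — it must have started above the reference.

771 Hz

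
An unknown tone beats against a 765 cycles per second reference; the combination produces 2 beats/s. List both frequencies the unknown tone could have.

763 Hz or 767 Hz

|f − 765| = 2, so f = 765 ± 2.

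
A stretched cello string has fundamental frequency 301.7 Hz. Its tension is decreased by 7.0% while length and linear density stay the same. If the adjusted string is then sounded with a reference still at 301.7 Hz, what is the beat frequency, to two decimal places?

10.75 Hz

For a string, f ∝ √T, so the new frequency is 301.7·√0.930 = 290.9489 Hz.
f_beat = |290.9489 − 301.7| = 10.75 Hz.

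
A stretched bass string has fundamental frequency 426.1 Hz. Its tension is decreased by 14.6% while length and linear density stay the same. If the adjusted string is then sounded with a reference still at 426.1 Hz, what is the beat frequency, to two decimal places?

For a string, f ∝ √T, so the new frequency is 426.1·√0.854 = 393.7680 Hz.
f_beat = |393.7680 − 426.1| = 32.33 Hz.

32.33 Hz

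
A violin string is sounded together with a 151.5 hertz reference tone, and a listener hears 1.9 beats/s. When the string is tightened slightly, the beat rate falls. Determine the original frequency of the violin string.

149.6 Hz

|f − 151.5| = 1.9, so the violin string was at either 149.6 Hz or 153.4 Hz.
Increasing tension raises a string's frequency; the adjustment raises the violin string's frequency.
The beat rate fell, so the adjustment moved the violin string toward 151.5 Hz — it must have started below the reference.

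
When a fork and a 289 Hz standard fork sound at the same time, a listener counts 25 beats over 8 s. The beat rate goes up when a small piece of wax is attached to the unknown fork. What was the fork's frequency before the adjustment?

Beat frequency = 25/8 = 3.125 Hz.
|f − 289| = 3.125, so the fork was at either 285.875 Hz or 292.125 Hz.
Loading a fork with wax lowers its frequency; the adjustment lowers the fork's frequency.
The beat rate rose, so the adjustment moved the fork further from 289 Hz — it was already below the reference.

285.875 Hz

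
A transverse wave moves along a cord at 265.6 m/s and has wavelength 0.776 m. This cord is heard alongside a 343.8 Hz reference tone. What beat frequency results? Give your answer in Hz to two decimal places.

Source frequency f = v/λ = 265.6/0.776 = 342.2680 Hz.
f_beat = |342.2680 − 343.8| = 1.53 Hz.

1.53 Hz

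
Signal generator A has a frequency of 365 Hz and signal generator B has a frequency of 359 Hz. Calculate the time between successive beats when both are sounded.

f_beat = |365 − 359| = 6 Hz.
Beat period T = 1 / f_beat = 1 / 6 s.

0.167 s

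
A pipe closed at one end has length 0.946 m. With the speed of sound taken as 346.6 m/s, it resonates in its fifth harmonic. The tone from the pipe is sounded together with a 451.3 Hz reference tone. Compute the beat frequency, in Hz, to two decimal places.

Closed pipe (odd harmonics): f_n = n·v/(4L) = 5·346.6/(4·0.946) = 457.9810 Hz.
f_beat = |457.9810 − 451.3| = 6.68 Hz.

6.68 Hz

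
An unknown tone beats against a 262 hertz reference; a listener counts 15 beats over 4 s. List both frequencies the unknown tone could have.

258.25 Hz or 265.75 Hz

Beat frequency = 15/4 = 3.75 Hz.
|f − 262| = 3.75, so f = 262 ± 3.75.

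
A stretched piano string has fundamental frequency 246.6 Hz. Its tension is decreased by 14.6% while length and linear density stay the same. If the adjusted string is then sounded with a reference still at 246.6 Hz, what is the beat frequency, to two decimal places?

18.71 Hz

For a string, f ∝ √T, so the new frequency is 246.6·√0.854 = 227.8883 Hz.
f_beat = |227.8883 − 246.6| = 18.71 Hz.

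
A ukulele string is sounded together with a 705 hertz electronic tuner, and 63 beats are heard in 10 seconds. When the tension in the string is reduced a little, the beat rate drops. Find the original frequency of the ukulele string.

711.3 Hz

Beat frequency = 63/10 = 6.3 Hz.
|f − 705| = 6.3, so the ukulele string was at either 698.7 Hz or 711.3 Hz.
Lower tension means lower frequency; the adjustment lowers the ukulele string's frequency.
The beat rate fell, so the adjustment moved the ukulele string toward 705 Hz — it must have started above the reference.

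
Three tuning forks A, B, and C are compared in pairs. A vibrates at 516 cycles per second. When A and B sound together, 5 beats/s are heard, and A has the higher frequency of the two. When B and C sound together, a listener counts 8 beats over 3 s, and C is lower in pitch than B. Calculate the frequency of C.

508.3333 Hz

B is below A, so f_B = 516 − 5 = 511 Hz.
B–C: Beat frequency = 8/3 = 2.6667 Hz.
C is below B, so f_C = 511 − 2.6667 = 508.3333 Hz.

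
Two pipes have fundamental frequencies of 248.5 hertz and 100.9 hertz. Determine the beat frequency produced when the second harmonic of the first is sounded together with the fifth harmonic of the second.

7.5 Hz

Second harmonic of the first: 2·248.5 = 497.0 Hz.
Fifth harmonic of the second: 5·100.9 = 504.5 Hz.
f_beat = |497.0 − 504.5| = 7.5 Hz.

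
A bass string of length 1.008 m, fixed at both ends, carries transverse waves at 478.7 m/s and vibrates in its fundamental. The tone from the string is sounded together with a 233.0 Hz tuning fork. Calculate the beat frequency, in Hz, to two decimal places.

For a string fixed at both ends, f_n = n·v/(2L) = 1·478.7/(2·1.008) = 237.4504 Hz.
f_beat = |237.4504 − 233.0| = 4.45 Hz.

4.45 Hz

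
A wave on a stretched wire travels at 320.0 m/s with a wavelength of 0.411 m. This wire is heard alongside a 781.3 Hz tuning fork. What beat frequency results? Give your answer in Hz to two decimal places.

2.71 Hz

Source frequency f = v/λ = 320.0/0.411 = 778.5888 Hz.
f_beat = |778.5888 − 781.3| = 2.71 Hz.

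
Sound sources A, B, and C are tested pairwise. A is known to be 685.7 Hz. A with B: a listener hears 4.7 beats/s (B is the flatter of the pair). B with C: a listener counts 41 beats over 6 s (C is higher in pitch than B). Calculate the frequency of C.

687.8333 Hz

B is below A, so f_B = 685.7 − 4.7 = 681 Hz.
B–C: Beat frequency = 41/6 = 6.8333 Hz.
C is above B, so f_C = 681 + 6.8333 = 687.8333 Hz.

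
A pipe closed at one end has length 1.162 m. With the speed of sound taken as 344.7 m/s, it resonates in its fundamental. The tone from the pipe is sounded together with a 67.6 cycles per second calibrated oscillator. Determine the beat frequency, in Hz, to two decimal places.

Closed pipe (odd harmonics): f_n = n·v/(4L) = 1·344.7/(4·1.162) = 74.1609 Hz.
f_beat = |74.1609 − 67.6| = 6.56 Hz.

6.56 Hz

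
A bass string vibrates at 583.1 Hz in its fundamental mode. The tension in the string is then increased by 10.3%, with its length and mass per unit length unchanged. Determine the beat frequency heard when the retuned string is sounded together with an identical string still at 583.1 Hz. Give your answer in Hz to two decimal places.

29.29 Hz

For a string, f ∝ √T, so the new frequency is 583.1·√1.103 = 612.3938 Hz.
f_beat = |612.3938 − 583.1| = 29.29 Hz.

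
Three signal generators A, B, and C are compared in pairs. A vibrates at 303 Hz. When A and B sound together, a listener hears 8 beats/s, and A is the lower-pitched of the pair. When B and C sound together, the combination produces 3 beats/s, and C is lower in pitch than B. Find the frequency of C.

B is above A, so f_B = 303 + 8 = 311 Hz.
C is below B, so f_C = 311 − 3 = 308 Hz.

308 Hz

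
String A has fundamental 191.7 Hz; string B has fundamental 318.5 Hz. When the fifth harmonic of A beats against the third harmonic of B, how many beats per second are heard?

Fifth harmonic of the first: 5·191.7 = 958.5 Hz.
Third harmonic of the second: 3·318.5 = 955.5 Hz.
f_beat = |958.5 − 955.5| = 3.0 Hz.

3.0 Hz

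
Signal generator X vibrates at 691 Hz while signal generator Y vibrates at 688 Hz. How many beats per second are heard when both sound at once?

3 Hz

Beats arise from superposition of two nearby frequencies; the beat rate is |f₁ − f₂|.
|691 − 688| = 3 Hz.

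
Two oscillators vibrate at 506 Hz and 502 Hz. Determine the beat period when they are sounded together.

0.250 s

f_beat = |506 − 502| = 4 Hz.
Beat period T = 1 / f_beat = 1 / 4 s.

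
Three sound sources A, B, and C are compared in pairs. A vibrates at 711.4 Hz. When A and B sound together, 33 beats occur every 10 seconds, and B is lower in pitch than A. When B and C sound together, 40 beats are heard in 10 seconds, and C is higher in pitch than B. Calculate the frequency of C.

712.1 Hz

A–B: Beat frequency = 33/10 = 3.3 Hz.
B is below A, so f_B = 711.4 − 3.3 = 708.1 Hz.
B–C: Beat frequency = 40/10 = 4 Hz.
C is above B, so f_C = 708.1 + 4 = 712.1 Hz.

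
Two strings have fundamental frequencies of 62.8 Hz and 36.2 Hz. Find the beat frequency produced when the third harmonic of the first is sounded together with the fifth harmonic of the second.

Third harmonic of the first: 3·62.8 = 188.4 Hz.
Fifth harmonic of the second: 5·36.2 = 181.0 Hz.
f_beat = |188.4 − 181.0| = 7.4 Hz.

7.4 Hz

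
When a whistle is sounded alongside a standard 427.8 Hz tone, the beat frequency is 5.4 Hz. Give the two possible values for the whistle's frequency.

|f − 427.8| = 5.4, so f = 427.8 ± 5.4.

422.4 Hz or 433.2 Hz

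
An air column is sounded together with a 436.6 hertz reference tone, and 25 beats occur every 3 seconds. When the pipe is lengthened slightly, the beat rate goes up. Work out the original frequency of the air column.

Beat frequency = 25/3 = 8.3333 Hz.
|f − 436.6| = 8.3333, so the air column was at either 428.2667 Hz or 444.9333 Hz.
A longer pipe has a lower fundamental; the adjustment lowers the air column's frequency.
The beat rate rose, so the adjustment moved the air column further from 436.6 Hz — it was already below the reference.

428.2667 Hz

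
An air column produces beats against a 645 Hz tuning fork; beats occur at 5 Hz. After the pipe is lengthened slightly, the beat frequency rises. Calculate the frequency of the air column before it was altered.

|f − 645| = 5, so the air column was at either 640 Hz or 650 Hz.
A longer pipe has a lower fundamental; the adjustment lowers the air column's frequency.
The beat rate rose, so the adjustment moved the air column further from 645 Hz — it was already below the reference.

640 Hz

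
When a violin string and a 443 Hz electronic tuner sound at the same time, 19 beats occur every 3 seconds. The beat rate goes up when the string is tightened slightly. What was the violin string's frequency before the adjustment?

449.3333 Hz

Beat frequency = 19/3 = 6.3333 Hz.
|f − 443| = 6.3333, so the violin string was at either 436.6667 Hz or 449.3333 Hz.
Increasing tension raises a string's frequency; the adjustment raises the violin string's frequency.
The beat rate rose, so the adjustment moved the violin string further from 443 Hz — it was already above the reference.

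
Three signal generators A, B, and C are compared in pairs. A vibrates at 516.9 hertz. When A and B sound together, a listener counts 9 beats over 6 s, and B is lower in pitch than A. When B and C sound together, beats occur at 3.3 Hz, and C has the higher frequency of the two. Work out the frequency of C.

A–B: Beat frequency = 9/6 = 1.5 Hz.
B is below A, so f_B = 516.9 − 1.5 = 515.4 Hz.
C is above B, so f_C = 515.4 + 3.3 = 518.7 Hz.

518.7 Hz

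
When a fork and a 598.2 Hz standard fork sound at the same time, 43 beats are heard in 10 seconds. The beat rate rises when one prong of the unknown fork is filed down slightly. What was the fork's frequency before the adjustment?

Beat frequency = 43/10 = 4.3 Hz.
|f − 598.2| = 4.3, so the fork was at either 593.9 Hz or 602.5 Hz.
Filing a prong removes mass and raises the fork's frequency; the adjustment raises the fork's frequency.
The beat rate rose, so the adjustment moved the fork further from 598.2 Hz — it was already above the reference.

602.5 Hz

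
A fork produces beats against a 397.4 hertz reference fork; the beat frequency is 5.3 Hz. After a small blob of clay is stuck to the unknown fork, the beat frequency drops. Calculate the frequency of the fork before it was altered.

|f − 397.4| = 5.3, so the fork was at either 392.1 Hz or 402.7 Hz.
Adding mass to a fork lowers its frequency; the adjustment lowers the fork's frequency.
The beat rate fell, so the adjustment moved the fork toward 397.4 Hz — it must have started above the reference.

402.7 Hz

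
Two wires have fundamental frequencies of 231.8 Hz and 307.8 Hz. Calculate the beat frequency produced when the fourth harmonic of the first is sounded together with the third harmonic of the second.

Fourth harmonic of the first: 4·231.8 = 927.2 Hz.
Third harmonic of the second: 3·307.8 = 923.4 Hz.
f_beat = |927.2 − 923.4| = 3.8 Hz.

3.8 Hz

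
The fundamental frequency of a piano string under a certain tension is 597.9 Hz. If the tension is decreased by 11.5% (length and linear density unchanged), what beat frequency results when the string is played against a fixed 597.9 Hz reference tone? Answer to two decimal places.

For a string, f ∝ √T, so the new frequency is 597.9·√0.885 = 562.4711 Hz.
f_beat = |562.4711 − 597.9| = 35.43 Hz.

35.43 Hz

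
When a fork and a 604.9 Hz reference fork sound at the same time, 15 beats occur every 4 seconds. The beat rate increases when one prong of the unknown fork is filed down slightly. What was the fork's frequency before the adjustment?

608.65 Hz

Beat frequency = 15/4 = 3.75 Hz.
|f − 604.9| = 3.75, so the fork was at either 601.15 Hz or 608.65 Hz.
Filing a prong removes mass and raises the fork's frequency; the adjustment raises the fork's frequency.
The beat rate rose, so the adjustment moved the fork further from 604.9 Hz — it was already above the reference.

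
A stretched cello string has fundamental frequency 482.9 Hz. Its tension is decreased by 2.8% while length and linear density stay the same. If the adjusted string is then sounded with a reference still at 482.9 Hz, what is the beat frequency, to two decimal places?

For a string, f ∝ √T, so the new frequency is 482.9·√0.972 = 476.0914 Hz.
f_beat = |476.0914 − 482.9| = 6.81 Hz.

6.81 Hz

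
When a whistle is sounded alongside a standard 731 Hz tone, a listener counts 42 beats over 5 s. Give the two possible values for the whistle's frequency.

Beat frequency = 42/5 = 8.4 Hz.
|f − 731| = 8.4, so f = 731 ± 8.4.

722.6 Hz or 739.4 Hz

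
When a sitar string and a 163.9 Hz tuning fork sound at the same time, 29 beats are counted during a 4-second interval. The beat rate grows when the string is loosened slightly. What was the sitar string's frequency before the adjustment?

Beat frequency = 29/4 = 7.25 Hz.
|f − 163.9| = 7.25, so the sitar string was at either 156.65 Hz or 171.15 Hz.
Reducing tension lowers a string's frequency; the adjustment lowers the sitar string's frequency.
The beat rate rose, so the adjustment moved the sitar string further from 163.9 Hz — it was already below the reference.

156.65 Hz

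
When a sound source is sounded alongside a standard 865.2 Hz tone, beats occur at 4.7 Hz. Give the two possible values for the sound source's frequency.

|f − 865.2| = 4.7, so f = 865.2 ± 4.7.

860.5 Hz or 869.9 Hz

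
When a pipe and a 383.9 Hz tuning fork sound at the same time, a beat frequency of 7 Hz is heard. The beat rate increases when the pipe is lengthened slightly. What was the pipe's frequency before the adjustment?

|f − 383.9| = 7, so the pipe was at either 376.9 Hz or 390.9 Hz.
A longer pipe has a lower fundamental; the adjustment lowers the pipe's frequency.
The beat rate rose, so the adjustment moved the pipe further from 383.9 Hz — it was already below the reference.

376.9 Hz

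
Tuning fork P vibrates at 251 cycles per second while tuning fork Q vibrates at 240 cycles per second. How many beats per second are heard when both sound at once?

11 Hz

The beat frequency equals the magnitude of the frequency difference.
|251 − 240| = 11 Hz.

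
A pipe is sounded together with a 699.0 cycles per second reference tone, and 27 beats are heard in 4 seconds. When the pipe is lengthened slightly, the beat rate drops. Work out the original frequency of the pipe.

705.75 Hz

Beat frequency = 27/4 = 6.75 Hz.
|f − 699.0| = 6.75, so the pipe was at either 692.25 Hz or 705.75 Hz.
A longer pipe has a lower fundamental; the adjustment lowers the pipe's frequency.
The beat rate fell, so the adjustment moved the pipe toward 699.0 Hz — it must have started above the reference.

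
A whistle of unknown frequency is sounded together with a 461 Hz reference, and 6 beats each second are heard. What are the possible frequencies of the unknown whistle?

|f − 461| = 6, so f = 461 ± 6.

455 Hz or 467 Hz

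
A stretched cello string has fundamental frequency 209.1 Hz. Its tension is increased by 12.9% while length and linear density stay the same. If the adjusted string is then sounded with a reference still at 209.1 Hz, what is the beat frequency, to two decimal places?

13.08 Hz

For a string, f ∝ √T, so the new frequency is 209.1·√1.129 = 222.1780 Hz.
f_beat = |222.1780 − 209.1| = 13.08 Hz.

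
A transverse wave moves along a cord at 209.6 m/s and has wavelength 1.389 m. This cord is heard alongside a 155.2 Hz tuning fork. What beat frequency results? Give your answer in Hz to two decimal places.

4.30 Hz

Source frequency f = v/λ = 209.6/1.389 = 150.8999 Hz.
f_beat = |150.8999 − 155.2| = 4.30 Hz.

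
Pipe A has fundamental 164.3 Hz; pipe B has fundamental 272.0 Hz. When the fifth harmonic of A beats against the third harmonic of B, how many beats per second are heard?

Fifth harmonic of the first: 5·164.3 = 821.5 Hz.
Third harmonic of the second: 3·272.0 = 816.0 Hz.
f_beat = |821.5 − 816.0| = 5.5 Hz.

5.5 Hz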